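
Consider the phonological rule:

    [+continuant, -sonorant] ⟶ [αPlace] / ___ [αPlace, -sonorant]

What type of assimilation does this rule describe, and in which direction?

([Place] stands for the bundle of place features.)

regressive place assimilation

The shared variable α links the value of the place features (abbreviated [Place]) on the target to the same value on the neighbouring segment, so place is the feature that assimilates.
The conditioning segment sits to the right of the focus bar, meaning the trigger follows the segment that changes — regressive assimilation.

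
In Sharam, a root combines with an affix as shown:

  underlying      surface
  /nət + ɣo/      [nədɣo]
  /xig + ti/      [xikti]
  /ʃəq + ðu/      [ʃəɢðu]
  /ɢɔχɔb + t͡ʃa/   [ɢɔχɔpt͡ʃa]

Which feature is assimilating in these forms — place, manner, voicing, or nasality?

voicing

Comparing underlying and surface forms, /t/ → [d] is the alternation; the neighbouring /ɣ/ is constant.
/t/ is voiceless while /ɣ/ is voiced; the output [d] is voiced, matching the trigger — so the feature that spreads is voicing.
The same holds elsewhere in the data: /g/ → [k] before /t/ (voiced → voiceless, matching voiceless); /q/ → [ɢ] before /ð/ (voiceless → voiced, matching voiced); /b/ → [p] before /t͡ʃ/ (voiced → voiceless, matching voiceless) — only voicing changes, and always toward the following segment.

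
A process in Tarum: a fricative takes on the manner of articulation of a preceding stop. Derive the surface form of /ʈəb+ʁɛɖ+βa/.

/ʁ/ is a voiced uvular fricative. The preceding trigger /b/ is a stop, so /ʁ/ must become a stop as well.
A voiced uvular stop is [ɢ], so the surface segment is [ɢ].
The same rule applies at the second boundary: /β/ → [b] next to /ɖ/.

[ʈəbɢɛɖba]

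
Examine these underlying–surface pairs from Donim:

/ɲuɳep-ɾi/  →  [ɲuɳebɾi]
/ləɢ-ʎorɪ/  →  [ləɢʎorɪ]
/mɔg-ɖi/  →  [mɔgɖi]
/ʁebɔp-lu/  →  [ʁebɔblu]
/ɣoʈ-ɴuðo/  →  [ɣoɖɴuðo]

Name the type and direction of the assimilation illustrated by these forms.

regressive voicing assimilation

Underlying /p/ is realised as [b] next to /ɾ/; /ɾ/ itself does not change.
The change voiceless → voiced matches the voicing of the following /ɾ/, identifying this as voicing assimilation.
Place and manner are unchanged, so the assimilation is partial, not total.
The same holds elsewhere in the data: /p/ → [b] before /l/ (voiceless → voiced, matching voiced); /ʈ/ → [ɖ] before /ɴ/ (voiceless → voiced, matching voiced) — only voicing changes, and always toward the following segment.
No alternation appears in [ləɢʎorɪ], [mɔgɖi]: there the adjacent consonants already agree in voicing (/ɢ/ and /ʎ/ are both voiced; /g/ and /ɖ/ are both voiced), so these forms are consistent with the same rule.
Since the segment that changes precedes the conditioning segment, the assimilation is regressive.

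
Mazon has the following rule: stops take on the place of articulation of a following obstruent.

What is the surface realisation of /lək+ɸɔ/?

/k/ is a voiceless velar stop. The following trigger /ɸ/ is bilabial, so /k/ must become bilabial as well.
A voiceless bilabial stop is [p], so the surface segment is [p].

[ləpɸɔ]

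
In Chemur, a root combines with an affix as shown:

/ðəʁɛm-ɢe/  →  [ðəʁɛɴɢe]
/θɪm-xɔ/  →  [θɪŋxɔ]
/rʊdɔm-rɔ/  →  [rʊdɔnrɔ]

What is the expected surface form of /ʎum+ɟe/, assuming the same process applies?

[ʎuɲɟe]

The data show regressive place assimilation: /m/ → [ɴ] before /ɢ/; /m/ → [ŋ] before /x/; /m/ → [n] before /r/. In each pair only place changes, matching the following consonant, while manner and voice stay constant.
/m/ is a voiced bilabial nasal. The following trigger /ɟ/ is palatal, so /m/ must become palatal as well.
A voiced palatal nasal is [ɲ], so the surface segment is [ɲ].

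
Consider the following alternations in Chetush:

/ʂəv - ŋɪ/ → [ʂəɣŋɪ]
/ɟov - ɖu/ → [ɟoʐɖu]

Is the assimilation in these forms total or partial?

partial assimilation

Comparing underlying and surface forms, /v/ → [ɣ] is the alternation; the neighbouring /ŋ/ is constant.
/v/ is labiodental while /ŋ/ is velar; the output [ɣ] is velar, matching the trigger — so the feature that spreads is place.
Manner and voice are unchanged, so the assimilation is partial, not total.
The other alternating form patterns the same way: /v/ → [ʐ] before /ɖ/ (labiodental → retroflex, matching retroflex) — only place changes, and always toward the following segment.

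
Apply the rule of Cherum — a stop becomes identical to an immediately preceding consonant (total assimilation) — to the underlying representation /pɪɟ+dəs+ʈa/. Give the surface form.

[pɪɟɟəssa]

/d/ is the segment targeted by the rule; it sits immediately after /ɟ/, so it assimilates completely and surfaces as [ɟ].
The same rule applies at the second boundary: /ʈ/ → [s] next to /s/.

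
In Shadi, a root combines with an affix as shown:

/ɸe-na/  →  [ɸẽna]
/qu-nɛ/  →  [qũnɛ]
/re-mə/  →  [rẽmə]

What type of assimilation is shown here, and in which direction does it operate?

regressive nasality assimilation (vowel nasalisation)

The vowel /e/ surfaces as nasalised [ẽ] next to the following nasal /n/ — it has acquired the [+nasal] feature of its neighbour.
Likewise in the remaining data: /u/ → [ũ] before /n/; /e/ → [ẽ] before /m/ — each time a vowel is nasalised next to a following nasal.
Because the conditioning nasal is to the right of the vowel that changes, the process is regressive (anticipatory).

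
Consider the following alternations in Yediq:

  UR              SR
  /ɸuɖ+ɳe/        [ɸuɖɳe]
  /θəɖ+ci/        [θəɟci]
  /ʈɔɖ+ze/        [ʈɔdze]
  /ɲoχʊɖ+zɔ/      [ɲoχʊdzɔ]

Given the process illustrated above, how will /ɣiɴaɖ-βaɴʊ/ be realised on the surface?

[ɣiɴabβaɴʊ]

The data show regressive place assimilation: /ɖ/ → [ɟ] before /c/; /ɖ/ → [d] before /z/. In each pair only place changes, matching the following consonant, while manner and voice stay constant.
Nothing changes in [ɸuɖɳe]: there the adjacent consonants already agree in place (/ɖ/ and /ɳ/ are both retroflex), so this form is consistent with the same rule.
The rule targets /ɖ/ (voiced retroflex stop), which sits before the trigger /β/ (bilabial).
The voiced bilabial stop is [b], so /ɖ/ → [b].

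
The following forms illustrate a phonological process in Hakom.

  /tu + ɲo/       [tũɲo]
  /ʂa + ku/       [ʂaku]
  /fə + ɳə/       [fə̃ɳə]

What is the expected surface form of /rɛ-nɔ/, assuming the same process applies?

[rɛ̃nɔ]

The data show regressive nasality assimilation (vowel nasalisation): /u/ → [ũ] before /ɲ/; /ə/ → [ə̃] before /ɳ/ — a vowel is nasalised by an immediately following nasal consonant.
No change occurs in [ʂaku] because the vowel at the boundary is adjacent to an oral consonant, not a nasal (/a/ next to /k/).
/ɛ/ sits next to the nasal /n/ and is therefore nasalised to [ɛ̃].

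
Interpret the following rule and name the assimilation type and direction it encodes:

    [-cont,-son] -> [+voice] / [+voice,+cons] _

progressive voicing assimilation

The target ([-cont,-son], stops) acquires [+voice] next to a voiced consonant ([+voice,+cons]) — it takes on the voicing of its neighbour, so the feature that spreads is voicing.
Since the environment is written before the underscore, the trigger precedes the target; the direction is progressive.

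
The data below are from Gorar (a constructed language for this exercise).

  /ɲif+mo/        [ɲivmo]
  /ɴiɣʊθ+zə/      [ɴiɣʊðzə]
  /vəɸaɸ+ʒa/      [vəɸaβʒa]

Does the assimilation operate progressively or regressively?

Comparing underlying and surface forms, /f/ → [v] is the alternation; the neighbouring /m/ is constant.
/f/ is voiceless while /m/ is voiced; the output [v] is voiced, matching the trigger — so the feature that spreads is voicing.
Checking the remaining alternations: /θ/ → [ð] before /z/ (voiceless → voiced, matching voiced); /ɸ/ → [β] before /ʒ/ (voiceless → voiced, matching voiced) — only voicing changes, and always toward the following segment.
The trigger is the following segment, so the direction is regressive (anticipatory).

regressive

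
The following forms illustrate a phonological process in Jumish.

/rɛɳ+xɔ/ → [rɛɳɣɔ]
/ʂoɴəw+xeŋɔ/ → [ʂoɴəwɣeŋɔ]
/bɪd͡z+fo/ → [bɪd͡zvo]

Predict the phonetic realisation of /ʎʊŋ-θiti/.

The data show progressive voicing assimilation: /x/ → [ɣ] after /ɳ/; /x/ → [ɣ] after /w/; /f/ → [v] after /d͡z/. In each pair only voicing changes, matching the preceding consonant, while place and manner stay constant.
/θ/ is a voiceless dental fricative. The preceding trigger /ŋ/ is voiced, so /θ/ must become voiced as well.
Changing only its voicing to voiced gives [ð] — the voiced dental fricative.

[ʎʊŋðiti]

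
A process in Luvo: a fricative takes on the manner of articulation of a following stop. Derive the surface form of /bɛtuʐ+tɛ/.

The rule targets /ʐ/ (voiced retroflex fricative), which sits before the trigger /t/ (stop).
A voiced retroflex stop is [ɖ], so the surface segment is [ɖ].

[bɛtuɖtɛ]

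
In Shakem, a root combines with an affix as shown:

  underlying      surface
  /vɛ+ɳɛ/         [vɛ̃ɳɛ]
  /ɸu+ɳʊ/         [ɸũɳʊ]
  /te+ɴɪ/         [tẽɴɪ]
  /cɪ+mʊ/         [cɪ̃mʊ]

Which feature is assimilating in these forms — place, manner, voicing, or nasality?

nasality

The vowel /ɛ/ surfaces as nasalised [ɛ̃] next to the following nasal /ɳ/ — it has acquired the [+nasal] feature of its neighbour.
The other forms show the same pattern: /u/ → [ũ] before /ɳ/; /e/ → [ẽ] before /ɴ/; /ɪ/ → [ɪ̃] before /m/ — each time a vowel is nasalised next to a following nasal.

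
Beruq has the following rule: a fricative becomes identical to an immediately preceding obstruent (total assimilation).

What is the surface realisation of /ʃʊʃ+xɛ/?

[ʃʊʃʃɛ]

/x/ is the segment targeted by the rule; it sits immediately after /ʃ/, so it assimilates completely and surfaces as [ʃ].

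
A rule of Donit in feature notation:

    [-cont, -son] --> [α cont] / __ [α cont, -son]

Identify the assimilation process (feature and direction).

The rule copies [cont] (continuancy) from the environment onto the target stops; since [±cont] encodes the stop/fricative manner contrast, the assimilating dimension is manner.
The conditioning segment sits to the right of the focus bar, meaning the trigger follows the segment that changes — regressive assimilation.

regressive manner assimilation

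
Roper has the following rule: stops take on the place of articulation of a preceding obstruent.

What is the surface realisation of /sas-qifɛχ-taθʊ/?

/q/ is a voiceless uvular stop. The preceding trigger /s/ is alveolar, so /q/ must become alveolar as well.
The voiceless alveolar stop is [t], so /q/ → [t].
The same rule applies at the second boundary: /t/ → [q] next to /χ/.

[sastifɛχqaθʊ]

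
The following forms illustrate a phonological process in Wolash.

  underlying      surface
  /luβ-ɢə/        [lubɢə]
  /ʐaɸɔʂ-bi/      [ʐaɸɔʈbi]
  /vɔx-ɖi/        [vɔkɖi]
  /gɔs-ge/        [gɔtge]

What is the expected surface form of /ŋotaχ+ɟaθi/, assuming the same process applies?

The data show regressive manner assimilation: /β/ → [b] before /ɢ/; /ʂ/ → [ʈ] before /b/; /x/ → [k] before /ɖ/; /s/ → [t] before /g/. In each pair only manner changes, matching the following consonant, while place and voice stay constant.
The rule targets /χ/ (voiceless uvular fricative), which sits before the trigger /ɟ/ (stop).
The voiceless uvular stop is [q], so /χ/ → [q].

[ŋotaqɟaθi]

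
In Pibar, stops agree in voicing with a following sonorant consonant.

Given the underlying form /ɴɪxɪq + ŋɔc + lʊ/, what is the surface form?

[ɴɪxɪɢŋɔɟlʊ]

The rule targets /q/ (voiceless uvular stop), which sits before the trigger /ŋ/ (voiced).
Changing only its voicing to voiced gives [ɢ] — the voiced uvular stop.
The same rule applies at the second boundary: /c/ → [ɟ] next to /l/.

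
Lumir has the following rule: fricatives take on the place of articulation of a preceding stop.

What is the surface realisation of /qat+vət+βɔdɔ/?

/v/ is a voiced labiodental fricative. The preceding trigger /t/ is alveolar, so /v/ must become alveolar as well.
Changing only its place to alveolar gives [z] — the voiced alveolar fricative.
At the second juncture, /β/ likewise becomes [z] adjacent to /t/.

[qatzətzɔdɔ]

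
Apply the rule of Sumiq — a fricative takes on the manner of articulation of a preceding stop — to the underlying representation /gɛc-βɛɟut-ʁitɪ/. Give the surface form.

[gɛcbɛɟutɢitɪ]

The rule targets /β/ (voiced bilabial fricative), which sits after the trigger /c/ (stop).
A voiced bilabial stop is [b], so the surface segment is [b].
The same rule applies at the second boundary: /ʁ/ → [ɢ] next to /t/.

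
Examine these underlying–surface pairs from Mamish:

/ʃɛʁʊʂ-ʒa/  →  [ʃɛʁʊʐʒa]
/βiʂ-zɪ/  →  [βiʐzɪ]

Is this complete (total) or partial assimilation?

The segment that alternates is /ʂ/, which surfaces as [ʐ] when adjacent to /ʒ/.
The change voiceless → voiced matches the voicing of the following /ʒ/, identifying this as voicing assimilation.
Place and manner are unchanged, so the assimilation is partial, not total.
Checking the remaining alternation: /ʂ/ → [ʐ] before /z/ (voiceless → voiced, matching voiced) — only voicing changes, and always toward the following segment.

partial assimilation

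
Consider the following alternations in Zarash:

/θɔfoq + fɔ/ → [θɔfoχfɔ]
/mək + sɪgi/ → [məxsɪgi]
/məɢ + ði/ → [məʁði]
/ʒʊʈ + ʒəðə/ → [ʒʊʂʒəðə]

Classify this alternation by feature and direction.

regressive manner assimilation

The segment that alternates is /q/, which surfaces as [χ] when adjacent to /f/.
The change stop → fricative matches the manner of the following /f/, identifying this as manner assimilation.
Place and voice are unchanged, so the assimilation is partial, not total.
Checking the remaining alternations: /k/ → [x] before /s/ (stop → fricative, matching a fricative); /ɢ/ → [ʁ] before /ð/ (stop → fricative, matching a fricative); /ʈ/ → [ʂ] before /ʒ/ (stop → fricative, matching a fricative) — only manner changes, and always toward the following segment.
Since the segment that changes precedes the conditioning segment, the assimilation is regressive.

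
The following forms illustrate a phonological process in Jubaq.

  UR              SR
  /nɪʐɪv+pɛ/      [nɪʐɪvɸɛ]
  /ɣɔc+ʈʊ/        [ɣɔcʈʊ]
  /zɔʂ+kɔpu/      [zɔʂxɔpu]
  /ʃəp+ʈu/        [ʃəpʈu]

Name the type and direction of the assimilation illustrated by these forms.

progressive manner assimilation

Underlying /p/ is realised as [ɸ] next to /v/; /v/ itself does not change.
/p/ is a stop while /v/ is a fricative; the output [ɸ] is a fricative, matching the trigger — so the feature that spreads is manner.
Place and voice are unchanged, so the assimilation is partial, not total.
The other alternating form patterns the same way: /k/ → [x] after /ʂ/ (stop → fricative, matching a fricative) — only manner changes, and always toward the preceding segment.
Nothing changes in [ɣɔcʈʊ], [ʃəpʈu]: there the adjacent consonants already agree in manner (/ʈ/ and /c/ are both stops; /ʈ/ and /p/ are both stops), so these forms are consistent with the same rule.
The trigger is the preceding segment, so the direction is progressive (perseverative).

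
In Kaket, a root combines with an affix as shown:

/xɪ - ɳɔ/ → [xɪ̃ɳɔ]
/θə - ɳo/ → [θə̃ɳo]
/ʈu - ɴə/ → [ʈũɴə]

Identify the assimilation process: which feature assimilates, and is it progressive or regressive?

regressive nasality assimilation (vowel nasalisation)

The vowel /ɪ/ surfaces as nasalised [ɪ̃] next to the following nasal /ɳ/ — it has acquired the [+nasal] feature of its neighbour.
The other forms show the same pattern: /ə/ → [ə̃] before /ɳ/; /u/ → [ũ] before /ɴ/ — each time a vowel is nasalised next to a following nasal.
Because the conditioning nasal is to the right of the vowel that changes, the process is regressive (anticipatory).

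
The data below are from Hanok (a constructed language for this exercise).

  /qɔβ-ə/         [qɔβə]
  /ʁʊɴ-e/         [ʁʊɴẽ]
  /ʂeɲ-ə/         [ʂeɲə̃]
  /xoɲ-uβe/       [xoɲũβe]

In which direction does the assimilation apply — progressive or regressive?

progressive

The vowel /e/ surfaces as nasalised [ẽ] next to the preceding nasal /ɴ/ — it has acquired the [+nasal] feature of its neighbour.
The other forms show the same pattern: /ə/ → [ə̃] after /ɲ/; /u/ → [ũ] after /ɲ/ — each time a vowel is nasalised next to a preceding nasal.
No change occurs in [qɔβə] because the vowel at the boundary is adjacent to an oral consonant, not a nasal (/ə/ next to /β/).
Because the conditioning nasal is to the left of the vowel that changes, the process is progressive (perseverative).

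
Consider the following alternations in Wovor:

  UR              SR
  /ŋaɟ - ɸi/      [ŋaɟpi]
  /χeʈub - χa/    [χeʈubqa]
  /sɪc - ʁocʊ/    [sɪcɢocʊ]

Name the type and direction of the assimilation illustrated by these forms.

Underlying /ɸ/ is realised as [p] next to /ɟ/; /ɟ/ itself does not change.
The change fricative → stop matches the manner of the preceding /ɟ/, identifying this as manner assimilation.
Place and voice are unchanged, so the assimilation is partial, not total.
Checking the remaining alternations: /χ/ → [q] after /b/ (fricative → stop, matching a stop); /ʁ/ → [ɢ] after /c/ (fricative → stop, matching a stop) — only manner changes, and always toward the preceding segment.
The trigger is the preceding segment, so the direction is progressive (perseverative).

progressive manner assimilation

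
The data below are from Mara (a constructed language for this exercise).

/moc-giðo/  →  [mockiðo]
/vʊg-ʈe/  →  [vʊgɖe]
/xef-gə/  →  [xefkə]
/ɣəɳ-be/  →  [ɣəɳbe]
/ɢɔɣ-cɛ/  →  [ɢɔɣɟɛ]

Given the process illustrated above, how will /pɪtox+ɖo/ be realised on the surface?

The data show progressive voicing assimilation: /g/ → [k] after /c/; /ʈ/ → [ɖ] after /g/; /g/ → [k] after /f/; /c/ → [ɟ] after /ɣ/. In each pair only voicing changes, matching the preceding consonant, while place and manner stay constant.
Nothing changes in [ɣəɳbe]: there the adjacent consonants already agree in voicing (/b/ and /ɳ/ are both voiced), so this form is consistent with the same rule.
The rule targets /ɖ/ (voiced retroflex stop), which sits after the trigger /x/ (voiceless).
Changing only its voicing to voiceless gives [ʈ] — the voiceless retroflex stop.

[pɪtoxʈo]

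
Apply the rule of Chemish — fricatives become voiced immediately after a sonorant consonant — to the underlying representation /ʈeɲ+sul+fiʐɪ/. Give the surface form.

The rule targets /s/ (voiceless alveolar fricative), which sits after the trigger /ɲ/ (voiced).
Changing only its voicing to voiced gives [z] — the voiced alveolar fricative.
The same rule applies at the second boundary: /f/ → [v] next to /l/.

[ʈeɲzulviʐɪ]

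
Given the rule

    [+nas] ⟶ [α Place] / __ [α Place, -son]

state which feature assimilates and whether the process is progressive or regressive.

regressive place assimilation

The rule copies the place features (abbreviated [Place]) from the environment onto the target, so the assimilating feature is place.
Since the environment is written after the underscore, the trigger follows the target; the direction is regressive.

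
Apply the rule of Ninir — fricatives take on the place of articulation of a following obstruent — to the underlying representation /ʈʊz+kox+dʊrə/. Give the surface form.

[ʈʊɣkosdʊrə]

The rule targets /z/ (voiced alveolar fricative), which sits before the trigger /k/ (velar).
A voiced velar fricative is [ɣ], so the surface segment is [ɣ].
The same rule applies at the second boundary: /x/ → [s] next to /d/.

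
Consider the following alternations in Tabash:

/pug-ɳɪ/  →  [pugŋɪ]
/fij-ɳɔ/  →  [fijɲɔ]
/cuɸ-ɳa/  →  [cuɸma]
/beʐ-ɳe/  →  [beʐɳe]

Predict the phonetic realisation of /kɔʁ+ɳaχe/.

[kɔʁɴaχe]

The data show progressive place assimilation: /ɳ/ → [ŋ] after /g/; /ɳ/ → [ɲ] after /j/; /ɳ/ → [m] after /ɸ/. In each pair only place changes, matching the preceding consonant, while manner and voice stay constant.
Nothing changes in [beʐɳe]: there the adjacent consonants already agree in place (/ɳ/ and /ʐ/ are both retroflex), so this form is consistent with the same rule.
/ɳ/ is a voiced retroflex nasal. The preceding trigger /ʁ/ is uvular, so /ɳ/ must become uvular as well.
The voiced uvular nasal is [ɴ], so /ɳ/ → [ɴ].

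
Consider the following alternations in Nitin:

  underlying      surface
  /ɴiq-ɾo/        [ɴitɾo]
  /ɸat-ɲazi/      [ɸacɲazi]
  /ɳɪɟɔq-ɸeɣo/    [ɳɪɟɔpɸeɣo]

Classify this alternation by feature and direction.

regressive place assimilation

The segment that alternates is /q/, which surfaces as [t] when adjacent to /ɾ/.
The change uvular → alveolar matches the place of the following /ɾ/, identifying this as place assimilation.
Manner and voice are unchanged, so the assimilation is partial, not total.
The same holds elsewhere in the data: /t/ → [c] before /ɲ/ (alveolar → palatal, matching palatal); /q/ → [p] before /ɸ/ (uvular → bilabial, matching bilabial) — only place changes, and always toward the following segment.
The trigger is the following segment, so the direction is regressive (anticipatory).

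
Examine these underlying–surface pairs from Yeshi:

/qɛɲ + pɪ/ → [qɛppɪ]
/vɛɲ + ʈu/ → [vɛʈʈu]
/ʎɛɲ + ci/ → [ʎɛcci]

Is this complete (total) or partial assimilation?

Underlying /ɲ/ is realised as [p] next to /p/; /p/ itself does not change.
The output [p] is identical to the trigger /p/ — every feature (place, manner, voicing) has been copied — so this is total assimilation.
The other forms behave the same way: /ɲ/ → [ʈ] before /ʈ/; /ɲ/ → [c] before /c/ — in each case the output is a copy of the following consonant.

total assimilation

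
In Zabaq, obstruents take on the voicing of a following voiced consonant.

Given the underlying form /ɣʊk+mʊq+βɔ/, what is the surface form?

[ɣʊgmʊɢβɔ]

The rule targets /k/ (voiceless velar stop), which sits before the trigger /m/ (voiced).
Changing only its voicing to voiced gives [g] — the voiced velar stop.
At the second juncture, /q/ likewise becomes [ɢ] adjacent to /β/.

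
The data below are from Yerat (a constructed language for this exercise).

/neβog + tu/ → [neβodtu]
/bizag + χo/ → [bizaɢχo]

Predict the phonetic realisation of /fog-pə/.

The data show regressive place assimilation: /g/ → [d] before /t/; /g/ → [ɢ] before /χ/. In each pair only place changes, matching the following consonant, while manner and voice stay constant.
/g/ is a voiced velar stop. The following trigger /p/ is bilabial, so /g/ must become bilabial as well.
A voiced bilabial stop is [b], so the surface segment is [b].

[fobpə]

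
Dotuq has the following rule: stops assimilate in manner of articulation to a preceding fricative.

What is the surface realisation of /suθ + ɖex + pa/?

[suθʐexɸa]

/ɖ/ is a voiced retroflex stop. The preceding trigger /θ/ is a fricative, so /ɖ/ must become a fricative as well.
A voiced retroflex fricative is [ʐ], so the surface segment is [ʐ].
The same rule applies at the second boundary: /p/ → [ɸ] next to /x/.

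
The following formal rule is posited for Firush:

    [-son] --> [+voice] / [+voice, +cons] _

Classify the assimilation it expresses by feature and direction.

The target ([-son], obstruents) acquires [+voice] next to a voiced consonant ([+voice, +cons]) — it takes on the voicing of its neighbour, so the feature that spreads is voicing.
Since the environment is written before the underscore, the trigger precedes the target; the direction is progressive.

progressive voicing assimilation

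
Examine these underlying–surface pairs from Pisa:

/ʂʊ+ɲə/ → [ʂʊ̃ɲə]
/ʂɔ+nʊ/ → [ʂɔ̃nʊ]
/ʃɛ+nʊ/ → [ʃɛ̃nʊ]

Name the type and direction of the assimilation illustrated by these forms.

The vowel /ʊ/ surfaces as nasalised [ʊ̃] next to the following nasal /ɲ/ — it has acquired the [+nasal] feature of its neighbour.
Likewise in the remaining data: /ɔ/ → [ɔ̃] before /n/; /ɛ/ → [ɛ̃] before /n/ — each time a vowel is nasalised next to a following nasal.
Because the conditioning nasal is to the right of the vowel that changes, the process is regressive (anticipatory).

regressive nasality assimilation (vowel nasalisation)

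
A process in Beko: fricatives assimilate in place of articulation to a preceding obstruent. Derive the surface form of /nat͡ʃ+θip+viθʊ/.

[nat͡ʃʃipβiθʊ]

/θ/ is a voiceless dental fricative. The preceding trigger /t͡ʃ/ is postalveolar, so /θ/ must become postalveolar as well.
The voiceless postalveolar fricative is [ʃ], so /θ/ → [ʃ].
The same rule applies at the second boundary: /v/ → [β] next to /p/.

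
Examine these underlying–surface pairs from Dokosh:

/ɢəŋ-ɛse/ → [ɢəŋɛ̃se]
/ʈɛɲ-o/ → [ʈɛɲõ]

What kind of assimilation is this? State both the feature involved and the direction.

progressive nasality assimilation (vowel nasalisation)

The vowel /ɛ/ surfaces as nasalised [ɛ̃] next to the preceding nasal /ŋ/ — it has acquired the [+nasal] feature of its neighbour.
The other form shows the same pattern: /o/ → [õ] after /ɲ/ — each time a vowel is nasalised next to a preceding nasal.
Because the conditioning nasal is to the left of the vowel that changes, the process is progressive (perseverative).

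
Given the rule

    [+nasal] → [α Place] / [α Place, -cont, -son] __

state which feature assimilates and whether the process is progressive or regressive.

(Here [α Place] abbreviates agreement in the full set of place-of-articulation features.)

The shared variable α links the value of the place features (abbreviated [Place]) on the target to the same value on the neighbouring segment, so place is the feature that assimilates.
The conditioning segment sits to the left of the focus bar, meaning the trigger precedes the segment that changes — progressive assimilation.

progressive place assimilation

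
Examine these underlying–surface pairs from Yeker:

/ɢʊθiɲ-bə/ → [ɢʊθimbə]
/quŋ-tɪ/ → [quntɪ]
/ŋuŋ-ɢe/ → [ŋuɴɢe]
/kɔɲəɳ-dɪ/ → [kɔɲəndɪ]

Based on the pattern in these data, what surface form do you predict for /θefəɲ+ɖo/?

The data show regressive place assimilation: /ɲ/ → [m] before /b/; /ŋ/ → [n] before /t/; /ŋ/ → [ɴ] before /ɢ/; /ɳ/ → [n] before /d/. In each pair only place changes, matching the following consonant, while manner and voice stay constant.
The rule targets /ɲ/ (voiced palatal nasal), which sits before the trigger /ɖ/ (retroflex).
Changing only its place to retroflex gives [ɳ] — the voiced retroflex nasal.

[θefəɳɖo]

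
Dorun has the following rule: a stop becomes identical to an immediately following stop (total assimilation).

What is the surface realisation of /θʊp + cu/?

[θʊccu]

/p/ is the segment targeted by the rule; it sits immediately before /c/, so it assimilates completely and surfaces as [c].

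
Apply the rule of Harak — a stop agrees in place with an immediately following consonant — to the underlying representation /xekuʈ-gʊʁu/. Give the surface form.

[xekukgʊʁu]

/ʈ/ is a voiceless retroflex stop. The following trigger /g/ is velar, so /ʈ/ must become velar as well.
A voiceless velar stop is [k], so the surface segment is [k].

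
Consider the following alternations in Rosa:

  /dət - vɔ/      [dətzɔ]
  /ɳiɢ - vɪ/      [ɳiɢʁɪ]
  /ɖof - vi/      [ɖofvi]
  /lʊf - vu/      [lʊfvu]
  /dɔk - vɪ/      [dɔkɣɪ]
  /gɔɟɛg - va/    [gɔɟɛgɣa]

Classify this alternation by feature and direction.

progressive place assimilation

The segment that alternates is /v/, which surfaces as [z] when adjacent to /t/.
/v/ is labiodental while /t/ is alveolar; the output [z] is alveolar, matching the trigger — so the feature that spreads is place.
Manner and voice are unchanged, so the assimilation is partial, not total.
Checking the remaining alternations: /v/ → [ʁ] after /ɢ/ (labiodental → uvular, matching uvular); /v/ → [ɣ] after /k/ (labiodental → velar, matching velar); /v/ → [ɣ] after /g/ (labiodental → velar, matching velar) — only place changes, and always toward the preceding segment.
Nothing changes in [ɖofvi], [lʊfvu]: there the adjacent consonants already agree in place (/v/ and /f/ are both labiodental; /v/ and /f/ are both labiodental), so these forms are consistent with the same rule.
Since the segment that changes follows the conditioning segment, the assimilation is progressive.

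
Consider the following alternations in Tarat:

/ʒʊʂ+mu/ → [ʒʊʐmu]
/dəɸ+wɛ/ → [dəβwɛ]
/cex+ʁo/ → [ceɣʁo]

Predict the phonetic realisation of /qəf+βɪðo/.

[qəvβɪðo]

The data show regressive voicing assimilation: /ʂ/ → [ʐ] before /m/; /ɸ/ → [β] before /w/; /x/ → [ɣ] before /ʁ/. In each pair only voicing changes, matching the following consonant, while place and manner stay constant.
The rule targets /f/ (voiceless labiodental fricative), which sits before the trigger /β/ (voiced).
A voiced labiodental fricative is [v], so the surface segment is [v].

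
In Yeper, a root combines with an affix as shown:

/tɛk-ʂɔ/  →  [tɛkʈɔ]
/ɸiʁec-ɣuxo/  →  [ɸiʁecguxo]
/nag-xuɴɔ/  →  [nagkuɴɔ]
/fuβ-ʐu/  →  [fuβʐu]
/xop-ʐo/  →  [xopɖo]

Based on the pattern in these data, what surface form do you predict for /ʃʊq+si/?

[ʃʊqti]

The data show progressive manner assimilation: /ʂ/ → [ʈ] after /k/; /ɣ/ → [g] after /c/; /x/ → [k] after /g/; /ʐ/ → [ɖ] after /p/. In each pair only manner changes, matching the preceding consonant, while place and voice stay constant.
Nothing changes in [fuβʐu]: there the adjacent consonants already agree in manner (/ʐ/ and /β/ are both fricatives), so this form is consistent with the same rule.
/s/ is a voiceless alveolar fricative. The preceding trigger /q/ is a stop, so /s/ must become a stop as well.
A voiceless alveolar stop is [t], so the surface segment is [t].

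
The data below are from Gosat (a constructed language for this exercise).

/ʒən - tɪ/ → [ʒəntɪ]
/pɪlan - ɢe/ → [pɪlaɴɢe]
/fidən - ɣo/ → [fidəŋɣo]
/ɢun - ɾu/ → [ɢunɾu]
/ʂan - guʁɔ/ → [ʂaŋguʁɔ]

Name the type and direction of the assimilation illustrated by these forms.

Underlying /n/ is realised as [ɴ] next to /ɢ/; /ɢ/ itself does not change.
The change alveolar → uvular matches the place of the following /ɢ/, identifying this as place assimilation.
Manner and voice are unchanged, so the assimilation is partial, not total.
The same holds elsewhere in the data: /n/ → [ŋ] before /ɣ/ (alveolar → velar, matching velar); /n/ → [ŋ] before /g/ (alveolar → velar, matching velar) — only place changes, and always toward the following segment.
Nothing changes in [ʒəntɪ], [ɢunɾu]: there the adjacent consonants already agree in place (/n/ and /t/ are both alveolar; /n/ and /ɾ/ are both alveolar), so these forms are consistent with the same rule.
The trigger is the following segment, so the direction is regressive (anticipatory).

regressive place assimilation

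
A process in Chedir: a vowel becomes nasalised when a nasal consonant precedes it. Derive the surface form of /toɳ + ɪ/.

/ɪ/ sits next to the nasal /ɳ/ and is therefore nasalised to [ɪ̃].

[toɳɪ̃]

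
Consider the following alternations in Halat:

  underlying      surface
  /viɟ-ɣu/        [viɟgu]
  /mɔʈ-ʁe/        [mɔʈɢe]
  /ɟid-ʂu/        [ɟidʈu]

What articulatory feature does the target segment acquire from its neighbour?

Underlying /ɣ/ is realised as [g] next to /ɟ/; /ɟ/ itself does not change.
/ɣ/ is a fricative while /ɟ/ is a stop; the output [g] is a stop, matching the trigger — so the feature that spreads is manner.
Checking the remaining alternations: /ʁ/ → [ɢ] after /ʈ/ (fricative → stop, matching a stop); /ʂ/ → [ʈ] after /d/ (fricative → stop, matching a stop) — only manner changes, and always toward the preceding segment.

manner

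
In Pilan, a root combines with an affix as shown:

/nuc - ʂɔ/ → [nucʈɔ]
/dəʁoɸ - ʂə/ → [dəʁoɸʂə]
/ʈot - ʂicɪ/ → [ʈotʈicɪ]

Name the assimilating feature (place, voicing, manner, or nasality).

manner

Comparing underlying and surface forms, /ʂ/ → [ʈ] is the alternation; the neighbouring /c/ is constant.
The change fricative → stop matches the manner of the preceding /c/, identifying this as manner assimilation.
Checking the remaining alternation: /ʂ/ → [ʈ] after /t/ (fricative → stop, matching a stop) — only manner changes, and always toward the preceding segment.
Nothing changes in [dəʁoɸʂə]: there the adjacent consonants already agree in manner (/ʂ/ and /ɸ/ are both fricatives), so this form is consistent with the same rule.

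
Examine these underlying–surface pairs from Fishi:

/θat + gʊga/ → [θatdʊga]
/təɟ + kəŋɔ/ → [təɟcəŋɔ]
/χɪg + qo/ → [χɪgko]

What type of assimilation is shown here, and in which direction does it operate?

progressive place assimilation

Underlying /g/ is realised as [d] next to /t/; /t/ itself does not change.
The change velar → alveolar matches the place of the preceding /t/, identifying this as place assimilation.
Manner and voice are unchanged, so the assimilation is partial, not total.
The other alternating forms pattern the same way: /k/ → [c] after /ɟ/ (velar → palatal, matching palatal); /q/ → [k] after /g/ (uvular → velar, matching velar) — only place changes, and always toward the preceding segment.
The trigger is the preceding segment, so the direction is progressive (perseverative).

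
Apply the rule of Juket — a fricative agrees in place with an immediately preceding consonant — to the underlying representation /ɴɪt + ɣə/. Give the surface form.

The rule targets /ɣ/ (voiced velar fricative), which sits after the trigger /t/ (alveolar).
Changing only its place to alveolar gives [z] — the voiced alveolar fricative.

[ɴɪtzə]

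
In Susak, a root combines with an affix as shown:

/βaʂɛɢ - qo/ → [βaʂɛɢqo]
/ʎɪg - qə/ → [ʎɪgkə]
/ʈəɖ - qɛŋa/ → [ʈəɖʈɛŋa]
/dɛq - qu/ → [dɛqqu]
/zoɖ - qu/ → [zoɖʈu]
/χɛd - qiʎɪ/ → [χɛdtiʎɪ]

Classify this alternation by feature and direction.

The segment that alternates is /q/, which surfaces as [k] when adjacent to /g/.
The change uvular → velar matches the place of the preceding /g/, identifying this as place assimilation.
Manner and voice are unchanged, so the assimilation is partial, not total.
Checking the remaining alternations: /q/ → [ʈ] after /ɖ/ (uvular → retroflex, matching retroflex); /q/ → [t] after /d/ (uvular → alveolar, matching alveolar) — only place changes, and always toward the preceding segment.
No alternation appears in [βaʂɛɢqo], [dɛqqu]: there the adjacent consonants already agree in place (/q/ and /ɢ/ are both uvular; /q/ and /q/ are both uvular), so these forms are consistent with the same rule.
Since the segment that changes follows the conditioning segment, the assimilation is progressive.

progressive place assimilation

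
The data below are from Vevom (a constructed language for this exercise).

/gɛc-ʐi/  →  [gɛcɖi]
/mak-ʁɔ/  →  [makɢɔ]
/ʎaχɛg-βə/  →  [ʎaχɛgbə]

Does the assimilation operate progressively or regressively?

progressive

Underlying /ʐ/ is realised as [ɖ] next to /c/; /c/ itself does not change.
The change fricative → stop matches the manner of the preceding /c/, identifying this as manner assimilation.
Checking the remaining alternations: /ʁ/ → [ɢ] after /k/ (fricative → stop, matching a stop); /β/ → [b] after /g/ (fricative → stop, matching a stop) — only manner changes, and always toward the preceding segment.
The trigger is the preceding segment, so the direction is progressive (perseverative).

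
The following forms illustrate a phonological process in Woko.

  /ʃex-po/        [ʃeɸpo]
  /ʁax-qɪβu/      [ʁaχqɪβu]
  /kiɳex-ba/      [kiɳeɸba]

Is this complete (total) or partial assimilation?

partial assimilation

Underlying /x/ is realised as [ɸ] next to /p/; /p/ itself does not change.
/x/ is velar while /p/ is bilabial; the output [ɸ] is bilabial, matching the trigger — so the feature that spreads is place.
Manner and voice are unchanged, so the assimilation is partial, not total.
Checking the remaining alternations: /x/ → [χ] before /q/ (velar → uvular, matching uvular); /x/ → [ɸ] before /b/ (velar → bilabial, matching bilabial) — only place changes, and always toward the following segment.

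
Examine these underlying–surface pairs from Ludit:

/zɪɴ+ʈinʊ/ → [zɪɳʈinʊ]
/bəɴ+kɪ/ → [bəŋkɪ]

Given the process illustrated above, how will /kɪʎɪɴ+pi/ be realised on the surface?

[kɪʎɪmpi]

The data show regressive place assimilation: /ɴ/ → [ɳ] before /ʈ/; /ɴ/ → [ŋ] before /k/. In each pair only place changes, matching the following consonant, while manner and voice stay constant.
/ɴ/ is a voiced uvular nasal. The following trigger /p/ is bilabial, so /ɴ/ must become bilabial as well.
Changing only its place to bilabial gives [m] — the voiced bilabial nasal.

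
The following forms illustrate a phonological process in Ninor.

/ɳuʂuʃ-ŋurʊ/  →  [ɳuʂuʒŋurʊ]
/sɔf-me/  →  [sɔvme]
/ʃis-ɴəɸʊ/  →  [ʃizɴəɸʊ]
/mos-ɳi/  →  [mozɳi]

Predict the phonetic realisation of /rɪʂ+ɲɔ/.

The data show regressive voicing assimilation: /ʃ/ → [ʒ] before /ŋ/; /f/ → [v] before /m/; /s/ → [z] before /ɴ/; /s/ → [z] before /ɳ/. In each pair only voicing changes, matching the following consonant, while place and manner stay constant.
The rule targets /ʂ/ (voiceless retroflex fricative), which sits before the trigger /ɲ/ (voiced).
The voiced retroflex fricative is [ʐ], so /ʂ/ → [ʐ].

[rɪʐɲɔ]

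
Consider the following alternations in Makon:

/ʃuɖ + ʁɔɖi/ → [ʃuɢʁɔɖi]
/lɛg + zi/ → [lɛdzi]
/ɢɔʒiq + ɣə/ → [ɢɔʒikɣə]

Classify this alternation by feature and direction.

regressive place assimilation

Comparing underlying and surface forms, /ɖ/ → [ɢ] is the alternation; the neighbouring /ʁ/ is constant.
The change retroflex → uvular matches the place of the following /ʁ/, identifying this as place assimilation.
Manner and voice are unchanged, so the assimilation is partial, not total.
Checking the remaining alternations: /g/ → [d] before /z/ (velar → alveolar, matching alveolar); /q/ → [k] before /ɣ/ (uvular → velar, matching velar) — only place changes, and always toward the following segment.
Since the segment that changes precedes the conditioning segment, the assimilation is regressive.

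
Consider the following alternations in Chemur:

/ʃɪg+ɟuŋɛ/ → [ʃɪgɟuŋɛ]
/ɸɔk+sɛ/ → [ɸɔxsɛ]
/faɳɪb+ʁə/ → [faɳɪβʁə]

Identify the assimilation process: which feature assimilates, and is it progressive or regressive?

Comparing underlying and surface forms, /k/ → [x] is the alternation; the neighbouring /s/ is constant.
The change stop → fricative matches the manner of the following /s/, identifying this as manner assimilation.
Place and voice are unchanged, so the assimilation is partial, not total.
The other alternating form patterns the same way: /b/ → [β] before /ʁ/ (stop → fricative, matching a fricative) — only manner changes, and always toward the following segment.
No alternation appears in [ʃɪgɟuŋɛ]: there the adjacent consonants already agree in manner (/g/ and /ɟ/ are both stops), so this form is consistent with the same rule.
Since the segment that changes precedes the conditioning segment, the assimilation is regressive.

regressive manner assimilation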